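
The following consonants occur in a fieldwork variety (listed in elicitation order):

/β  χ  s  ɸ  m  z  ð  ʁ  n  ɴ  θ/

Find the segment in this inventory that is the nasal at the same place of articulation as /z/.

/z/ is a voiced alveolar fricative.
The nasal at the same place is an alveolar nasal — in this inventory, /n/.

/n/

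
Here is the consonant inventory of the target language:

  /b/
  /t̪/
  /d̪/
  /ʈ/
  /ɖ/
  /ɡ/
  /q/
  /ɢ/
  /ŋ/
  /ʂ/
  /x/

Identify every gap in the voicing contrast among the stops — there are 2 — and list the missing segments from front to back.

place of articulation  voiceless  voiced  
bilabial          —         b       
dental            t̪        d̪      
retroflex         ʈ         ɖ       
velar             —         ɡ       
uvular            q         ɢ       
Gaps, from front to back: bilabial lacks voiceless (/p/); velar lacks voiceless (/k/).

/p/, /k/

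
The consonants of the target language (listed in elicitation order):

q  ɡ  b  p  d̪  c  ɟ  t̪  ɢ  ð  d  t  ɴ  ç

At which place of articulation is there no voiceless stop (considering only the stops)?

bilabial: voiceless /p/, voiced /b/.
dental: voiceless /t̪/, voiced /d̪/.
alveolar: voiceless /t/, voiced /d/.
palatal: voiceless /c/, voiced /ɟ/.
velar: voiceless —, voiced /ɡ/.
uvular: voiceless /q/, voiced /ɢ/.
Every place of articulation has a voiceless member except velar, where /k/ would be expected.

velar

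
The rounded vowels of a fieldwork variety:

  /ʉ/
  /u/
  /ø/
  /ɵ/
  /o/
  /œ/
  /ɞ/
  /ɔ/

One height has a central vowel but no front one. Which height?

high: front —, central /ʉ/, back /u/.
high-mid: front /ø/, central /ɵ/, back /o/.
low-mid: front /œ/, central /ɞ/, back /ɔ/.
Every height has a front member except high, where /y/ would be expected.

high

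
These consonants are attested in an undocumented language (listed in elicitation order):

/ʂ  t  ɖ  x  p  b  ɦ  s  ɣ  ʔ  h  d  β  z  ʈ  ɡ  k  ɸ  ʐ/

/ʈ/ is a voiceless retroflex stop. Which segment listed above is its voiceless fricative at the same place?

/ʂ/

The voiceless fricative at the same place is a voiceless retroflex fricative — in this inventory, /ʂ/.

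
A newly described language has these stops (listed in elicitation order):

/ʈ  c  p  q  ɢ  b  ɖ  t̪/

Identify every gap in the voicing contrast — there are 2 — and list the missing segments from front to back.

/d̪/, /ɟ/

place of articulation  voiceless  voiced  
bilabial          p         b       
dental            t̪        —       
retroflex         ʈ         ɖ       
palatal           c         —       
uvular            q         ɢ       
Gaps, from front to back: dental lacks voiced (/d̪/); palatal lacks voiced (/ɟ/).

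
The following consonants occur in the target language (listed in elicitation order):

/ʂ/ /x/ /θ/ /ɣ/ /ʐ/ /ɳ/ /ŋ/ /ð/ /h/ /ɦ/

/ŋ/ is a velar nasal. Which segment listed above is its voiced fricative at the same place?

The voiced fricative at the same place is a voiced velar fricative — in this inventory, /ɣ/.

/ɣ/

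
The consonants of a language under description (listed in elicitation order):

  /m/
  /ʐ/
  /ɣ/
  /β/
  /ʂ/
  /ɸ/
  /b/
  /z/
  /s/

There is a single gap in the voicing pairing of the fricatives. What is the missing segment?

/x/

bilabial: voiceless /ɸ/, voiced /β/.
alveolar: voiceless /s/, voiced /z/.
retroflex: voiceless /ʂ/, voiced /ʐ/.
velar: voiceless —, voiced /ɣ/.
The velar row has no voiceless member, so the gap is the voiceless velar fricative /x/.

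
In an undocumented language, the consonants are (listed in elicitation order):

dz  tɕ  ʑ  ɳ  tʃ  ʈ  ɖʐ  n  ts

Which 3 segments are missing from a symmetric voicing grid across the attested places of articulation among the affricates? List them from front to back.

/dʒ/, /ʈʂ/, /dʑ/

Voiceless: /ts/ (alveolar), /tʃ/ (postalveolar), /tɕ/ (alveolo-palatal).
Voiced: /dz/ (alveolar), /ɖʐ/ (retroflex).
Gaps, from front to back: postalveolar lacks voiced (/dʒ/); retroflex lacks voiceless (/ʈʂ/); alveolo-palatal lacks voiced (/dʑ/).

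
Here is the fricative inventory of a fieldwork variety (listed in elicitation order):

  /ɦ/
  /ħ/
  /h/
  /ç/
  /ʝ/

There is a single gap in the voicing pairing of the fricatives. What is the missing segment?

/ʕ/

place of articulation  voiceless  voiced  
palatal           ç         ʝ       
pharyngeal        ħ         —       
glottal           h         ɦ       
The pharyngeal row has no voiced member, so the gap is the voiced pharyngeal fricative /ʕ/.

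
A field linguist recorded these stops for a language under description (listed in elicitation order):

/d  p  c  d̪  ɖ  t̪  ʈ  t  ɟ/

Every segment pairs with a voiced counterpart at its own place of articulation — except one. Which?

Dental: /t̪/ ~ /d̪/
Alveolar: /t/ ~ /d/
Retroflex: /ʈ/ ~ /ɖ/
Palatal: /c/ ~ /ɟ/
Bilabial: only /p/ (voiceless); no voiced partner.
So /p/ is the unpaired segment.

/p/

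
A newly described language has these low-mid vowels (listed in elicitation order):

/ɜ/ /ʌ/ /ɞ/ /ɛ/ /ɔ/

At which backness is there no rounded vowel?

Unrounded: /ɛ/ (front), /ɜ/ (central), /ʌ/ (back).
Rounded: /ɞ/ (central), /ɔ/ (back).
Every backness has a rounded member except front, where /œ/ would be expected.

front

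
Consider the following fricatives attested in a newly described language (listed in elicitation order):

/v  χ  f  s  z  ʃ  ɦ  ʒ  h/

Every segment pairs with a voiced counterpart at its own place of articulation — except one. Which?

/χ/

Labiodental: /f/ ~ /v/
Alveolar: /s/ ~ /z/
Postalveolar: /ʃ/ ~ /ʒ/
Glottal: /h/ ~ /ɦ/
Uvular: only /χ/ (voiceless); no voiced partner.
So /χ/ is the unpaired segment.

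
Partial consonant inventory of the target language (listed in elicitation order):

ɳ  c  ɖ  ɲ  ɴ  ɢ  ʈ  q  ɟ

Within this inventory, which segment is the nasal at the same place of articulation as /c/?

/ɲ/

/c/ is a voiceless palatal stop.
The nasal at the same place is a palatal nasal — in this inventory, /ɲ/.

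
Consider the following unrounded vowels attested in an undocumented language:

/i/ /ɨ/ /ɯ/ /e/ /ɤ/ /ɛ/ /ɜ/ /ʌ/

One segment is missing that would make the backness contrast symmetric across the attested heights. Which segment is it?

Front: /i/ (high), /e/ (high-mid), /ɛ/ (low-mid).
Central: /ɨ/ (high), /ɜ/ (low-mid).
Back: /ɯ/ (high), /ɤ/ (high-mid), /ʌ/ (low-mid).
The high-mid row has no central member, so the gap is the high-mid central unrounded vowel /ɘ/.

/ɘ/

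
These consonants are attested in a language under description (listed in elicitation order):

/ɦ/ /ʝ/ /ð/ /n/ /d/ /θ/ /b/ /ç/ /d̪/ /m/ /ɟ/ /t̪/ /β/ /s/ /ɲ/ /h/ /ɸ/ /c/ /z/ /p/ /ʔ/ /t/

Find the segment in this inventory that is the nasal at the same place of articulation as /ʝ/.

/ɲ/

/ʝ/ is a voiced palatal fricative.
The nasal at the same place is a palatal nasal — in this inventory, /ɲ/.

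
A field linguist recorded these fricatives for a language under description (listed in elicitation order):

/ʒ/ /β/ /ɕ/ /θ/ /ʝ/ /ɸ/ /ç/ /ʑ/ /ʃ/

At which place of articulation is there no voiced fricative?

Voiceless: /ɸ/ (bilabial), /θ/ (dental), /ʃ/ (postalveolar), /ɕ/ (alveolo-palatal), /ç/ (palatal).
Voiced: /β/ (bilabial), /ʒ/ (postalveolar), /ʑ/ (alveolo-palatal), /ʝ/ (palatal).
Every place of articulation has a voiced member except dental, where /ð/ would be expected.

dental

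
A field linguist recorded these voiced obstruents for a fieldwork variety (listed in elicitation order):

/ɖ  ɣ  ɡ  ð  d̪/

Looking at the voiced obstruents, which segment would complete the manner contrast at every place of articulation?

/ʐ/

place of articulation  stop      fricative
dental            d̪        ð       
retroflex         ɖ         —       
velar             ɡ         ɣ       
The retroflex row has no fricative member, so the gap is the retroflex fricative /ʐ/.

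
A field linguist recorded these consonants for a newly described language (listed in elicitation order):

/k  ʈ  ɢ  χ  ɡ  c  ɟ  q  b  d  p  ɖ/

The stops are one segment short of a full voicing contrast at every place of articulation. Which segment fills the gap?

Voiceless: /p/ (bilabial), /ʈ/ (retroflex), /c/ (palatal), /k/ (velar), /q/ (uvular).
Voiced: /b/ (bilabial), /d/ (alveolar), /ɖ/ (retroflex), /ɟ/ (palatal), /ɡ/ (velar), /ɢ/ (uvular).
The alveolar row has no voiceless member, so the gap is the voiceless alveolar stop /t/.

/t/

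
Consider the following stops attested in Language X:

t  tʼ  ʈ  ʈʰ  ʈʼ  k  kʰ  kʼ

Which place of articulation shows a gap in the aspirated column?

alveolar

alveolar: plain /t/, aspirated —, ejective /tʼ/.
retroflex: plain /ʈ/, aspirated /ʈʰ/, ejective /ʈʼ/.
velar: plain /k/, aspirated /kʰ/, ejective /kʼ/.
Every place of articulation has an aspirated member except alveolar, where /tʰ/ would be expected.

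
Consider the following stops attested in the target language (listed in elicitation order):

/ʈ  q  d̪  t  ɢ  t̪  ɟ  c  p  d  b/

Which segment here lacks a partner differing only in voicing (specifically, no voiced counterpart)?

/ʈ/

Bilabial: /p/ ~ /b/
Dental: /t̪/ ~ /d̪/
Alveolar: /t/ ~ /d/
Palatal: /c/ ~ /ɟ/
Uvular: /q/ ~ /ɢ/
Retroflex: only /ʈ/ (voiceless); no voiced partner.
So /ʈ/ is the unpaired segment.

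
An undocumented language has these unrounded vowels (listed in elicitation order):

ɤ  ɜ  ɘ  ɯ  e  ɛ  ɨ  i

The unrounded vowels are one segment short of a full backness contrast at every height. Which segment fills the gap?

Front: /i/ (high), /e/ (high-mid), /ɛ/ (low-mid).
Central: /ɨ/ (high), /ɘ/ (high-mid), /ɜ/ (low-mid).
Back: /ɯ/ (high), /ɤ/ (high-mid).
The low-mid row has no back member, so the gap is the low-mid back unrounded vowel /ʌ/.

/ʌ/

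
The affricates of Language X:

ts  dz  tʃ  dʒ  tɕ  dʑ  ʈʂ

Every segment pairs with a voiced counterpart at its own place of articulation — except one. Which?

Alveolar: /ts/ ~ /dz/
Postalveolar: /tʃ/ ~ /dʒ/
Alveolo-palatal: /tɕ/ ~ /dʑ/
Retroflex: only /ʈʂ/ (voiceless); no voiced partner.
So /ʈʂ/ is the unpaired segment.

/ʈʂ/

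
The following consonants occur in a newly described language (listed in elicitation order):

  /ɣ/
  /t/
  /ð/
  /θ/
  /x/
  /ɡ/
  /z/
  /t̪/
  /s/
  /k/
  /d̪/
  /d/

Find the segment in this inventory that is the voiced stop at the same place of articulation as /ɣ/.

/ɣ/ is a voiced velar fricative.
The voiced stop at the same place is a voiced velar stop — in this inventory, /ɡ/.

/ɡ/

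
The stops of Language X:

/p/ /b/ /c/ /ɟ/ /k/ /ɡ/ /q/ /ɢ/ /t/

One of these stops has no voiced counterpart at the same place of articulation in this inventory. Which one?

Bilabial: /p/ ~ /b/
Palatal: /c/ ~ /ɟ/
Velar: /k/ ~ /ɡ/
Uvular: /q/ ~ /ɢ/
Alveolar: only /t/ (voiceless); no voiced partner.
So /t/ is the unpaired segment.

/t/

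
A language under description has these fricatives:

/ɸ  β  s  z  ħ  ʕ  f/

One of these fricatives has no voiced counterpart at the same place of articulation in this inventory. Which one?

/f/

Bilabial: /ɸ/ ~ /β/
Alveolar: /s/ ~ /z/
Pharyngeal: /ħ/ ~ /ʕ/
Labiodental: only /f/ (voiceless); no voiced partner.
So /f/ is the unpaired segment.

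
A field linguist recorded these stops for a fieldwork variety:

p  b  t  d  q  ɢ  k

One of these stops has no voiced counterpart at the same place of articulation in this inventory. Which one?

/k/

Bilabial: /p/ ~ /b/
Alveolar: /t/ ~ /d/
Uvular: /q/ ~ /ɢ/
Velar: only /k/ (voiceless); no voiced partner.
So /k/ is the unpaired segment.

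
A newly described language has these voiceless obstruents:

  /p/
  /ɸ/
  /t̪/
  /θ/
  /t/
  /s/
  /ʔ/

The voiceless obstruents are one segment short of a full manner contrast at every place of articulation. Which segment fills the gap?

/h/

place of articulation  stop      fricative
bilabial          p         ɸ       
dental            t̪        θ       
alveolar          t         s       
glottal           ʔ         —       
The glottal row has no fricative member, so the gap is the glottal fricative /h/.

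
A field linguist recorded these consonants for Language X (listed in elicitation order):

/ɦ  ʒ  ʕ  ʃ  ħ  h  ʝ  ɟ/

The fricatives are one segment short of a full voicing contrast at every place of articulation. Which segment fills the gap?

/ç/

place of articulation  voiceless  voiced  
postalveolar      ʃ         ʒ       
palatal           —         ʝ       
pharyngeal        ħ         ʕ       
glottal           h         ɦ       
The palatal row has no voiceless member, so the gap is the voiceless palatal fricative /ç/.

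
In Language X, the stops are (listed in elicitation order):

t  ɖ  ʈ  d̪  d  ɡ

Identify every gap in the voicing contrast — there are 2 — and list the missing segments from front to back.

place of articulation  voiceless  voiced  
dental            —         d̪      
alveolar          t         d       
retroflex         ʈ         ɖ       
velar             —         ɡ       
Gaps, from front to back: dental lacks voiceless (/t̪/); velar lacks voiceless (/k/).

/t̪/, /k/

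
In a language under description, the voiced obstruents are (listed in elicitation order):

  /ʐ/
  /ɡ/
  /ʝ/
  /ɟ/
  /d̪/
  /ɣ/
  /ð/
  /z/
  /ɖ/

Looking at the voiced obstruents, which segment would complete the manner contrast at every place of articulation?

/d/

place of articulation  stop      fricative
dental            d̪        ð       
alveolar          —         z       
retroflex         ɖ         ʐ       
palatal           ɟ         ʝ       
velar             ɡ         ɣ       
The alveolar row has no stop member, so the gap is the alveolar stop /d/.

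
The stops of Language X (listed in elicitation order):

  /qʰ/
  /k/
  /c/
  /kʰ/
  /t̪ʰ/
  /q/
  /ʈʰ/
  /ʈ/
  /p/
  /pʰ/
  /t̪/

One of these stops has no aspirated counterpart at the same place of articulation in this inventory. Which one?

Bilabial: /p/ ~ /pʰ/
Dental: /t̪/ ~ /t̪ʰ/
Retroflex: /ʈ/ ~ /ʈʰ/
Velar: /k/ ~ /kʰ/
Uvular: /q/ ~ /qʰ/
Palatal: only /c/ (plain); no aspirated partner.
So /c/ is the unpaired segment.

/c/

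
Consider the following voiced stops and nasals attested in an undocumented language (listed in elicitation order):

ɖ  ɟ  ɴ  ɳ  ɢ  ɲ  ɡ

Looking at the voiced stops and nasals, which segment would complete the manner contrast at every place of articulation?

Oral stop: /ɖ/ (retroflex), /ɟ/ (palatal), /ɡ/ (velar), /ɢ/ (uvular).
Nasal: /ɳ/ (retroflex), /ɲ/ (palatal), /ɴ/ (uvular).
The velar row has no nasal member, so the gap is the velar nasal /ŋ/.

/ŋ/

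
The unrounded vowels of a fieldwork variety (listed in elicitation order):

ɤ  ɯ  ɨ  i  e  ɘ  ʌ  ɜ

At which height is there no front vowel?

height            front     central   back    
high              i         ɨ         ɯ       
high-mid          e         ɘ         ɤ       
low-mid           —         ɜ         ʌ       
Every height has a front member except low-mid, where /ɛ/ would be expected.

low-mid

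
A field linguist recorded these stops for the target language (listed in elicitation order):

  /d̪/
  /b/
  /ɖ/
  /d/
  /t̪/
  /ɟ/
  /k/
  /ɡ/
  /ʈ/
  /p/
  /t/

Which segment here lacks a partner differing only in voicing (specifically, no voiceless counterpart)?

Bilabial: /p/ ~ /b/
Dental: /t̪/ ~ /d̪/
Alveolar: /t/ ~ /d/
Retroflex: /ʈ/ ~ /ɖ/
Velar: /k/ ~ /ɡ/
Palatal: only /ɟ/ (voiced); no voiceless partner.
So /ɟ/ is the unpaired segment.

/ɟ/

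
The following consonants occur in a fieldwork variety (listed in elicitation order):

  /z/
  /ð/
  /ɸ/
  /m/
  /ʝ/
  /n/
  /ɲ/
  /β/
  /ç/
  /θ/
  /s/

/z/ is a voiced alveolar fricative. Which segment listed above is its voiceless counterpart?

/s/

The voiceless counterpart is a voiceless alveolar fricative — in this inventory, /s/.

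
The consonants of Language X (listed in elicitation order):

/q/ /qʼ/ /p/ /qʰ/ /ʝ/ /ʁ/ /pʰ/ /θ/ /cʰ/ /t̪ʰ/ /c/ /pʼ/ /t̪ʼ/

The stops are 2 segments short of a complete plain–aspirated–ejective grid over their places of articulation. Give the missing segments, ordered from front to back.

place of articulation  plain     aspirated  ejective
bilabial          p         pʰ        pʼ      
dental            —         t̪ʰ       t̪ʼ     
palatal           c         cʰ        —       
uvular            q         qʰ        qʼ      
Gaps, from front to back: dental lacks plain (/t̪/); palatal lacks ejective (/cʼ/).

/t̪/, /cʼ/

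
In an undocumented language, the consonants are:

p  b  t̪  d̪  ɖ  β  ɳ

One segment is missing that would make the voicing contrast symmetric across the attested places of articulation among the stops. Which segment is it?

bilabial: voiceless /p/, voiced /b/.
dental: voiceless /t̪/, voiced /d̪/.
retroflex: voiceless —, voiced /ɖ/.
The retroflex row has no voiceless member, so the gap is the voiceless retroflex stop /ʈ/.

/ʈ/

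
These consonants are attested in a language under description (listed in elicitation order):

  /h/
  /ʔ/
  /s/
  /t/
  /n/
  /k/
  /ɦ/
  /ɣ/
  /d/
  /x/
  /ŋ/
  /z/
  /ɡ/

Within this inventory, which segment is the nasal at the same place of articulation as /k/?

/ŋ/

/k/ is a voiceless velar stop.
The nasal at the same place is a velar nasal — in this inventory, /ŋ/.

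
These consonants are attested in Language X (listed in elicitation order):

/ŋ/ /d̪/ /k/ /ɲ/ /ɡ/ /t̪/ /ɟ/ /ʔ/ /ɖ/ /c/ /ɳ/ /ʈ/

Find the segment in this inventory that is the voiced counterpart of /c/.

/c/ is a voiceless palatal stop.
The voiced counterpart is a voiced palatal stop — in this inventory, /ɟ/.

/ɟ/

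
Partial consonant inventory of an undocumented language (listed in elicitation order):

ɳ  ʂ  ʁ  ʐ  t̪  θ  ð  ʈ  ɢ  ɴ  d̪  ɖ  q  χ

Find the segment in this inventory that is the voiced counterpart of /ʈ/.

/ʈ/ is a voiceless retroflex stop.
The voiced counterpart is a voiced retroflex stop — in this inventory, /ɖ/.

/ɖ/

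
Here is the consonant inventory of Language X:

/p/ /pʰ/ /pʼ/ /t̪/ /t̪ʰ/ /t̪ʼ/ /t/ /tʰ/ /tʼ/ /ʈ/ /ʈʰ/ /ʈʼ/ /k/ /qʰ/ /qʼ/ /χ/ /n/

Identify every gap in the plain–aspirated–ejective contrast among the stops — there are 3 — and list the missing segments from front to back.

/kʰ/, /kʼ/, /q/

Plain: /p/ (bilabial), /t̪/ (dental), /t/ (alveolar), /ʈ/ (retroflex), /k/ (velar).
Aspirated: /pʰ/ (bilabial), /t̪ʰ/ (dental), /tʰ/ (alveolar), /ʈʰ/ (retroflex), /qʰ/ (uvular).
Ejective: /pʼ/ (bilabial), /t̪ʼ/ (dental), /tʼ/ (alveolar), /ʈʼ/ (retroflex), /qʼ/ (uvular).
Gaps, from front to back: velar lacks aspirated (/kʰ/); velar lacks ejective (/kʼ/); uvular lacks plain (/q/).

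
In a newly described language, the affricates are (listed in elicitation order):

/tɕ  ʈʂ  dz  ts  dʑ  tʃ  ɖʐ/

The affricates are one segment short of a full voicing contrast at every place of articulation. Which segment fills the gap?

/dʒ/

place of articulation  voiceless  voiced  
alveolar          ts        dz      
postalveolar      tʃ        —       
retroflex         ʈʂ        ɖʐ      
alveolo-palatal   tɕ        dʑ      
The postalveolar row has no voiced member, so the gap is the voiced postalveolar affricate /dʒ/.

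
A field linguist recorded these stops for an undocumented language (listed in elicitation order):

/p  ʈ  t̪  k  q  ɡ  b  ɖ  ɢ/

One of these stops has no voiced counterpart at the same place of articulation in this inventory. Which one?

/t̪/

Bilabial: /p/ ~ /b/
Retroflex: /ʈ/ ~ /ɖ/
Velar: /k/ ~ /ɡ/
Uvular: /q/ ~ /ɢ/
Dental: only /t̪/ (voiceless); no voiced partner.
So /t̪/ is the unpaired segment.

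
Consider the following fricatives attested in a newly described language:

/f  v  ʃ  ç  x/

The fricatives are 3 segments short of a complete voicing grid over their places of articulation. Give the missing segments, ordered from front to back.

/ʒ/, /ʝ/, /ɣ/

Voiceless: /f/ (labiodental), /ʃ/ (postalveolar), /ç/ (palatal), /x/ (velar).
Voiced: /v/ (labiodental).
Gaps, from front to back: postalveolar lacks voiced (/ʒ/); palatal lacks voiced (/ʝ/); velar lacks voiced (/ɣ/).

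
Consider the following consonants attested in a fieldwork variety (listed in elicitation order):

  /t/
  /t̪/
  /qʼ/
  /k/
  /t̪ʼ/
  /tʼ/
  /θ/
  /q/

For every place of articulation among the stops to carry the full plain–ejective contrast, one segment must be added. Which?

place of articulation  plain     ejective
dental            t̪        t̪ʼ     
alveolar          t         tʼ      
velar             k         —       
uvular            q         qʼ      
The velar row has no ejective member, so the gap is the ejective velar stop /kʼ/.

/kʼ/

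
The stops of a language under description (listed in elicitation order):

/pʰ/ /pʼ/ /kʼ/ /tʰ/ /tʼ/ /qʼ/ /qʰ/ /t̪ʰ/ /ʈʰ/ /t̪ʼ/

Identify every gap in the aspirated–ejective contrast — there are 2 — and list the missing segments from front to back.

Aspirated: /pʰ/ (bilabial), /t̪ʰ/ (dental), /tʰ/ (alveolar), /ʈʰ/ (retroflex), /qʰ/ (uvular).
Ejective: /pʼ/ (bilabial), /t̪ʼ/ (dental), /tʼ/ (alveolar), /kʼ/ (velar), /qʼ/ (uvular).
Gaps, from front to back: retroflex lacks ejective (/ʈʼ/); velar lacks aspirated (/kʰ/).

/ʈʼ/, /kʰ/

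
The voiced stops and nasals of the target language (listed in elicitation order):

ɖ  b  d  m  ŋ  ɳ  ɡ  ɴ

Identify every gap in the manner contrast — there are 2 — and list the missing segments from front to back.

Oral stop: /b/ (bilabial), /d/ (alveolar), /ɖ/ (retroflex), /ɡ/ (velar).
Nasal: /m/ (bilabial), /ɳ/ (retroflex), /ŋ/ (velar), /ɴ/ (uvular).
Gaps, from front to back: alveolar lacks nasal (/n/); uvular lacks oral stop (/ɢ/).

/n/, /ɢ/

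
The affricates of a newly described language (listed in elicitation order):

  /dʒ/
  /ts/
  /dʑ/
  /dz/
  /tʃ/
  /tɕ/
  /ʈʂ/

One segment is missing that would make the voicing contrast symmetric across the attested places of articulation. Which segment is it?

/ɖʐ/

place of articulation  voiceless  voiced  
alveolar          ts        dz      
postalveolar      tʃ        dʒ      
retroflex         ʈʂ        —       
alveolo-palatal   tɕ        dʑ      
The retroflex row has no voiced member, so the gap is the voiced retroflex affricate /ɖʐ/.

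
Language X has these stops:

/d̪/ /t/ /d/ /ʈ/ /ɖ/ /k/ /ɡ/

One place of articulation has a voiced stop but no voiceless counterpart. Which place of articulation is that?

dental

dental: voiceless —, voiced /d̪/.
alveolar: voiceless /t/, voiced /d/.
retroflex: voiceless /ʈ/, voiced /ɖ/.
velar: voiceless /k/, voiced /ɡ/.
Every place of articulation has a voiceless member except dental, where /t̪/ would be expected.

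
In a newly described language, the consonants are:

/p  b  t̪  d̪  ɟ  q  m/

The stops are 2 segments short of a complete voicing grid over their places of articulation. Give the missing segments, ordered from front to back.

/c/, /ɢ/

bilabial: voiceless /p/, voiced /b/.
dental: voiceless /t̪/, voiced /d̪/.
palatal: voiceless —, voiced /ɟ/.
uvular: voiceless /q/, voiced —.
Gaps, from front to back: palatal lacks voiceless (/c/); uvular lacks voiced (/ɢ/).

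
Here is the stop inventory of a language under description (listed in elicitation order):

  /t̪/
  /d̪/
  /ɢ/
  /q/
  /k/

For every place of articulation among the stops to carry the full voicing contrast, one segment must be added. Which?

dental: voiceless /t̪/, voiced /d̪/.
velar: voiceless /k/, voiced —.
uvular: voiceless /q/, voiced /ɢ/.
The velar row has no voiced member, so the gap is the voiced velar stop /ɡ/.

/ɡ/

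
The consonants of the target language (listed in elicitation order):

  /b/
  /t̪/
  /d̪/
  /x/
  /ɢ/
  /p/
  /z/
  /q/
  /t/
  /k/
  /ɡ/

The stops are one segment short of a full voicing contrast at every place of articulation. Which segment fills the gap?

bilabial: voiceless /p/, voiced /b/.
dental: voiceless /t̪/, voiced /d̪/.
alveolar: voiceless /t/, voiced —.
velar: voiceless /k/, voiced /ɡ/.
uvular: voiceless /q/, voiced /ɢ/.
The alveolar row has no voiced member, so the gap is the voiced alveolar stop /d/.

/d/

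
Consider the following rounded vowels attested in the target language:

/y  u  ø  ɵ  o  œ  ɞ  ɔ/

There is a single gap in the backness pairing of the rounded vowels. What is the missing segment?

/ʉ/

Front: /y/ (high), /ø/ (high-mid), /œ/ (low-mid).
Central: /ɵ/ (high-mid), /ɞ/ (low-mid).
Back: /u/ (high), /o/ (high-mid), /ɔ/ (low-mid).
The high row has no central member, so the gap is the high central rounded vowel /ʉ/.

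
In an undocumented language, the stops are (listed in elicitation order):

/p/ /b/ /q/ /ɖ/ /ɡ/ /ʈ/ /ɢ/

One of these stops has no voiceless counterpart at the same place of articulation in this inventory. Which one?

Bilabial: /p/ ~ /b/
Retroflex: /ʈ/ ~ /ɖ/
Uvular: /q/ ~ /ɢ/
Velar: only /ɡ/ (voiced); no voiceless partner.
So /ɡ/ is the unpaired segment.

/ɡ/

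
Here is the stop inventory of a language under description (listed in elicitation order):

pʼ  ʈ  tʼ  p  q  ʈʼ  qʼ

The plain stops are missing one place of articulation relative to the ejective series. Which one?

place of articulation  plain     ejective
bilabial          p         pʼ      
alveolar          —         tʼ      
retroflex         ʈ         ʈʼ      
uvular            q         qʼ      
Every place of articulation has a plain member except alveolar, where /t/ would be expected.

alveolar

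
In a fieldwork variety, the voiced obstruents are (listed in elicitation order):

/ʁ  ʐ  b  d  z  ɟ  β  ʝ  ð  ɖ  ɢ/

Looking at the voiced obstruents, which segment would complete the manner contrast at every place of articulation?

/d̪/

place of articulation  stop      fricative
bilabial          b         β       
dental            —         ð       
alveolar          d         z       
retroflex         ɖ         ʐ       
palatal           ɟ         ʝ       
uvular            ɢ         ʁ       
The dental row has no stop member, so the gap is the dental stop /d̪/.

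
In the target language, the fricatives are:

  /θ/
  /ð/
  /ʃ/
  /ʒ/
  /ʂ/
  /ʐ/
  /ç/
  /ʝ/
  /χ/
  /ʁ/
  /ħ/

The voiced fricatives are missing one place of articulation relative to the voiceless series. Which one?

pharyngeal

place of articulation  voiceless  voiced  
dental            θ         ð       
postalveolar      ʃ         ʒ       
retroflex         ʂ         ʐ       
palatal           ç         ʝ       
uvular            χ         ʁ       
pharyngeal        ħ         —       
Every place of articulation has a voiced member except pharyngeal, where /ʕ/ would be expected.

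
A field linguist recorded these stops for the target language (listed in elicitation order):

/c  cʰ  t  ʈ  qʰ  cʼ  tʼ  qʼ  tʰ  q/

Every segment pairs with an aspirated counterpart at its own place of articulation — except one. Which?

/ʈ/

Alveolar: /t/ ~ /tʰ/ ~ /tʼ/
Palatal: /c/ ~ /cʰ/ ~ /cʼ/
Uvular: /q/ ~ /qʰ/ ~ /qʼ/
Retroflex: only /ʈ/ (plain); no aspirated partner.
So /ʈ/ is the unpaired segment.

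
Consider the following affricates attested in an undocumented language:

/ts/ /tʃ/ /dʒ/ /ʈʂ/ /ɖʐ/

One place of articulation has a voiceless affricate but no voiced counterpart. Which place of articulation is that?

alveolar: voiceless /ts/, voiced —.
postalveolar: voiceless /tʃ/, voiced /dʒ/.
retroflex: voiceless /ʈʂ/, voiced /ɖʐ/.
Every place of articulation has a voiced member except alveolar, where /dz/ would be expected.

alveolar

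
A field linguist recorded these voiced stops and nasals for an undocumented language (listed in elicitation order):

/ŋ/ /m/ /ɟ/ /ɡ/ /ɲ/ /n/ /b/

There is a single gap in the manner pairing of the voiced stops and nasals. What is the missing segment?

/d/

place of articulation  oral stop  nasal   
bilabial          b         m       
alveolar          —         n       
palatal           ɟ         ɲ       
velar             ɡ         ŋ       
The alveolar row has no oral stop member, so the gap is the alveolar oral stop /d/.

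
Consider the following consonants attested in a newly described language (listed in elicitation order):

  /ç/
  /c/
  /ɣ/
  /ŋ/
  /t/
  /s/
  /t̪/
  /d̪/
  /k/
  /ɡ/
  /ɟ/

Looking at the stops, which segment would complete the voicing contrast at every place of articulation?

/d/

place of articulation  voiceless  voiced  
dental            t̪        d̪      
alveolar          t         —       
palatal           c         ɟ       
velar             k         ɡ       
The alveolar row has no voiced member, so the gap is the voiced alveolar stop /d/.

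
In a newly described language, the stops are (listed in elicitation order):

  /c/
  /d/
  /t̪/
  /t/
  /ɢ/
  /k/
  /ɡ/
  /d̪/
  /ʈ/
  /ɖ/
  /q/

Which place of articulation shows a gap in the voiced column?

palatal

place of articulation  voiceless  voiced  
dental            t̪        d̪      
alveolar          t         d       
retroflex         ʈ         ɖ       
palatal           c         —       
velar             k         ɡ       
uvular            q         ɢ       
Every place of articulation has a voiced member except palatal, where /ɟ/ would be expected.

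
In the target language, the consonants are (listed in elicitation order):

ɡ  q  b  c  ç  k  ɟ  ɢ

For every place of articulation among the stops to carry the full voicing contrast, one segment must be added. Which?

/p/

Voiceless: /c/ (palatal), /k/ (velar), /q/ (uvular).
Voiced: /b/ (bilabial), /ɟ/ (palatal), /ɡ/ (velar), /ɢ/ (uvular).
The bilabial row has no voiceless member, so the gap is the voiceless bilabial stop /p/.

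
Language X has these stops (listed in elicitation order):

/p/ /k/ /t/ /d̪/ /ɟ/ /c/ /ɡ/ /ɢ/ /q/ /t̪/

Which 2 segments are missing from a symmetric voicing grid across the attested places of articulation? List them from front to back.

bilabial: voiceless /p/, voiced —.
dental: voiceless /t̪/, voiced /d̪/.
alveolar: voiceless /t/, voiced —.
palatal: voiceless /c/, voiced /ɟ/.
velar: voiceless /k/, voiced /ɡ/.
uvular: voiceless /q/, voiced /ɢ/.
Gaps, from front to back: bilabial lacks voiced (/b/); alveolar lacks voiced (/d/).

/b/, /d/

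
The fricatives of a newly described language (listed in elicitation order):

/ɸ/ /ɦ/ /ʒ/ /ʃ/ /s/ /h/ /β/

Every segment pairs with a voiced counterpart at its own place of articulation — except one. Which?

Bilabial: /ɸ/ ~ /β/
Postalveolar: /ʃ/ ~ /ʒ/
Glottal: /h/ ~ /ɦ/
Alveolar: only /s/ (voiceless); no voiced partner.
So /s/ is the unpaired segment.

/s/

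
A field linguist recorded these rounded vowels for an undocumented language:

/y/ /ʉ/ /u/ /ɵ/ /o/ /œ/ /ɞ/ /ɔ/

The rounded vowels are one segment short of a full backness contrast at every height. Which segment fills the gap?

height            front     central   back    
high              y         ʉ         u       
high-mid          —         ɵ         o       
low-mid           œ         ɞ         ɔ       
The high-mid row has no front member, so the gap is the high-mid front rounded vowel /ø/.

/ø/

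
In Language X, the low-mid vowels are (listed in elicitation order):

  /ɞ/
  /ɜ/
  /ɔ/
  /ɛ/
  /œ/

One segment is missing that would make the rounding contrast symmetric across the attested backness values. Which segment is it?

/ʌ/

Unrounded: /ɛ/ (front), /ɜ/ (central).
Rounded: /œ/ (front), /ɞ/ (central), /ɔ/ (back).
The back row has no unrounded member, so the gap is the back unrounded vowel /ʌ/.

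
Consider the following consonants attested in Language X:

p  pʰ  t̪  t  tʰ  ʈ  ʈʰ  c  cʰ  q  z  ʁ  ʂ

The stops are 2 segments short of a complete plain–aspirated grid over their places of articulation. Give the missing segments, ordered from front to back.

bilabial: plain /p/, aspirated /pʰ/.
dental: plain /t̪/, aspirated —.
alveolar: plain /t/, aspirated /tʰ/.
retroflex: plain /ʈ/, aspirated /ʈʰ/.
palatal: plain /c/, aspirated /cʰ/.
uvular: plain /q/, aspirated —.
Gaps, from front to back: dental lacks aspirated (/t̪ʰ/); uvular lacks aspirated (/qʰ/).

/t̪ʰ/, /qʰ/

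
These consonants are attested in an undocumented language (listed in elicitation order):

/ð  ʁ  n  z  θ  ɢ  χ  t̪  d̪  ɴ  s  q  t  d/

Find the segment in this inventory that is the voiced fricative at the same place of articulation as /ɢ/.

/ʁ/

/ɢ/ is a voiced uvular stop.
The voiced fricative at the same place is a voiced uvular fricative — in this inventory, /ʁ/.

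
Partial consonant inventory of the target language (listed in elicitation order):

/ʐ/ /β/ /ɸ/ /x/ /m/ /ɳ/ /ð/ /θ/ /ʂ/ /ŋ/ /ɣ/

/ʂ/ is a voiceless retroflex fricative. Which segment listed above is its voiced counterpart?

/ʐ/

The voiced counterpart is a voiced retroflex fricative — in this inventory, /ʐ/.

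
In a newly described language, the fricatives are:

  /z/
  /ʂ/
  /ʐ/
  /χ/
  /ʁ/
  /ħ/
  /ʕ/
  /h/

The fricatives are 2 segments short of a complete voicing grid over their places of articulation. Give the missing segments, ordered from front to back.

/s/, /ɦ/

alveolar: voiceless —, voiced /z/.
retroflex: voiceless /ʂ/, voiced /ʐ/.
uvular: voiceless /χ/, voiced /ʁ/.
pharyngeal: voiceless /ħ/, voiced /ʕ/.
glottal: voiceless /h/, voiced —.
Gaps, from front to back: alveolar lacks voiceless (/s/); glottal lacks voiced (/ɦ/).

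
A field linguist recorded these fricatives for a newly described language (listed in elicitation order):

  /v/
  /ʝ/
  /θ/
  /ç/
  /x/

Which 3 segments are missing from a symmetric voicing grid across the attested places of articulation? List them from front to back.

/f/, /ð/, /ɣ/

labiodental: voiceless —, voiced /v/.
dental: voiceless /θ/, voiced —.
palatal: voiceless /ç/, voiced /ʝ/.
velar: voiceless /x/, voiced —.
Gaps, from front to back: labiodental lacks voiceless (/f/); dental lacks voiced (/ð/); velar lacks voiced (/ɣ/).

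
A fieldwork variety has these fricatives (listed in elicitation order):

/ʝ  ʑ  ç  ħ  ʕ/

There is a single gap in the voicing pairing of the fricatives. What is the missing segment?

/ɕ/

place of articulation  voiceless  voiced  
alveolo-palatal   —         ʑ       
palatal           ç         ʝ       
pharyngeal        ħ         ʕ       
The alveolo-palatal row has no voiceless member, so the gap is the voiceless alveolo-palatal fricative /ɕ/.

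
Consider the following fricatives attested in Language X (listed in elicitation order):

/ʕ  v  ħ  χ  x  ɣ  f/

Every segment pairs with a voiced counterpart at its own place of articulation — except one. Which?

Labiodental: /f/ ~ /v/
Velar: /x/ ~ /ɣ/
Pharyngeal: /ħ/ ~ /ʕ/
Uvular: only /χ/ (voiceless); no voiced partner.
So /χ/ is the unpaired segment.

/χ/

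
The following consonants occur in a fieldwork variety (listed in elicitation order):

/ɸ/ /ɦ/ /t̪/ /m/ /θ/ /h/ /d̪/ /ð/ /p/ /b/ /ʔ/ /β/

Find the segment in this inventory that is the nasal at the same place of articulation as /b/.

/b/ is a voiced bilabial stop.
The nasal at the same place is a bilabial nasal — in this inventory, /m/.

/m/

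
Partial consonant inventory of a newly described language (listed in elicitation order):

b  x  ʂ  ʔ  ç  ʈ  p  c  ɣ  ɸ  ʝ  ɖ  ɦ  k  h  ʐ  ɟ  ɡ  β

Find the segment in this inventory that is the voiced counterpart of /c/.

/ɟ/

/c/ is a voiceless palatal stop.
The voiced counterpart is a voiced palatal stop — in this inventory, /ɟ/.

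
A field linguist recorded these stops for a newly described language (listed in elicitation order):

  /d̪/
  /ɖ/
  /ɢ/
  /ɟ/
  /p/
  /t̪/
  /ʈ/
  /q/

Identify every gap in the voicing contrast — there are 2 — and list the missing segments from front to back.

/b/, /c/

place of articulation  voiceless  voiced  
bilabial          p         —       
dental            t̪        d̪      
retroflex         ʈ         ɖ       
palatal           —         ɟ       
uvular            q         ɢ       
Gaps, from front to back: bilabial lacks voiced (/b/); palatal lacks voiceless (/c/).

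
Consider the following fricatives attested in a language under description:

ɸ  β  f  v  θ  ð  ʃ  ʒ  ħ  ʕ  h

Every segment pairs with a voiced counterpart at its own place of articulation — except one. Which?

Bilabial: /ɸ/ ~ /β/
Labiodental: /f/ ~ /v/
Dental: /θ/ ~ /ð/
Postalveolar: /ʃ/ ~ /ʒ/
Pharyngeal: /ħ/ ~ /ʕ/
Glottal: only /h/ (voiceless); no voiced partner.
So /h/ is the unpaired segment.

/h/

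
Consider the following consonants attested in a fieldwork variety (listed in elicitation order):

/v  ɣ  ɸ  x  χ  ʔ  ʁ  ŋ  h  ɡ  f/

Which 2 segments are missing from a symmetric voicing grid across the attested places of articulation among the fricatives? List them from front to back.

bilabial: voiceless /ɸ/, voiced —.
labiodental: voiceless /f/, voiced /v/.
velar: voiceless /x/, voiced /ɣ/.
uvular: voiceless /χ/, voiced /ʁ/.
glottal: voiceless /h/, voiced —.
Gaps, from front to back: bilabial lacks voiced (/β/); glottal lacks voiced (/ɦ/).

/β/, /ɦ/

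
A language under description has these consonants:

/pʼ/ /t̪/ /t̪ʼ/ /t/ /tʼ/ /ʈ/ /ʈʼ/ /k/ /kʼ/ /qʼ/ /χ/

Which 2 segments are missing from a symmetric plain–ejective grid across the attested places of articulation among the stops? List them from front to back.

/p/, /q/

Plain: /t̪/ (dental), /t/ (alveolar), /ʈ/ (retroflex), /k/ (velar).
Ejective: /pʼ/ (bilabial), /t̪ʼ/ (dental), /tʼ/ (alveolar), /ʈʼ/ (retroflex), /kʼ/ (velar), /qʼ/ (uvular).
Gaps, from front to back: bilabial lacks plain (/p/); uvular lacks plain (/q/).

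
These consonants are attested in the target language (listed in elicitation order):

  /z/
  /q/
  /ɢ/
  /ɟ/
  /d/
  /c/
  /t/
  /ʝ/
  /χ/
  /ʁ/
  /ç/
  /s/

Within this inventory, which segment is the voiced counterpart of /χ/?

/ʁ/

/χ/ is a voiceless uvular fricative.
The voiced counterpart is a voiced uvular fricative — in this inventory, /ʁ/.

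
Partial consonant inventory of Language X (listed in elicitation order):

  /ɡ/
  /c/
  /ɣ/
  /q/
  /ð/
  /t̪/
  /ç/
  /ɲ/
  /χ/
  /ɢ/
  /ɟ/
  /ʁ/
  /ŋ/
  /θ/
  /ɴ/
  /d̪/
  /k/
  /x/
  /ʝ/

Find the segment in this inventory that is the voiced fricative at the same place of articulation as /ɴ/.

/ʁ/

/ɴ/ is an uvular nasal.
The voiced fricative at the same place is a voiced uvular fricative — in this inventory, /ʁ/.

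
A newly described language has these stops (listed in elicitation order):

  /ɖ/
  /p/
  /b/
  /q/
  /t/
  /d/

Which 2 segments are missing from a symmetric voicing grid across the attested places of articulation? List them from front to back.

/ʈ/, /ɢ/

place of articulation  voiceless  voiced  
bilabial          p         b       
alveolar          t         d       
retroflex         —         ɖ       
uvular            q         —       
Gaps, from front to back: retroflex lacks voiceless (/ʈ/); uvular lacks voiced (/ɢ/).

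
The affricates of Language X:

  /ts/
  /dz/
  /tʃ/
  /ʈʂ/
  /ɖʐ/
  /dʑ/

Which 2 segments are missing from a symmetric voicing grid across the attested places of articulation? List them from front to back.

/dʒ/, /tɕ/

alveolar: voiceless /ts/, voiced /dz/.
postalveolar: voiceless /tʃ/, voiced —.
retroflex: voiceless /ʈʂ/, voiced /ɖʐ/.
alveolo-palatal: voiceless —, voiced /dʑ/.
Gaps, from front to back: postalveolar lacks voiced (/dʒ/); alveolo-palatal lacks voiceless (/tɕ/).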